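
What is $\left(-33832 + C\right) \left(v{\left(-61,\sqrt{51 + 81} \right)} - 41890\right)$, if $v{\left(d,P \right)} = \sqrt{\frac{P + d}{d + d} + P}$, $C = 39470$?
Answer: $-236175820 + \frac{2819 \sqrt{7442 + 29524 \sqrt{33}}}{61} \approx -2.3616 \cdot 10^{8}$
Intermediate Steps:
$v{\left(d,P \right)} = \sqrt{P + \frac{P + d}{2 d}}$ ($v{\left(d,P \right)} = \sqrt{\frac{P + d}{2 d} + P} = \sqrt{P + \frac{P + d}{2 d}}$)
$\left(-33832 + C\right) \left(v{\left(-61,\sqrt{51 + 81} \right)} - 41890\right) = \left(-33832 + 39470\right) \left(\frac{\sqrt{2 + 4 \sqrt{51 + 81} + \frac{2 \sqrt{51 + 81}}{-61}}}{2} - 41890\right) = 5638 \left(\frac{\sqrt{2 + 4 \sqrt{132} + 2 \sqrt{132} \left(- \frac{1}{61}\right)}}{2} - 41890\right) = 5638 \left(\frac{\sqrt{2 + 4 \cdot 2 \sqrt{33} + 2 \cdot 2 \sqrt{33} \left(- \frac{1}{61}\right)}}{2} - 41890\right) = 5638 \left(\frac{\sqrt{2 + 8 \sqrt{33} - \frac{4 \sqrt{33}}{61}}}{2} - 41890\right) = 5638 \left(\frac{\sqrt{2 + \frac{484 \sqrt{33}}{61}}}{2} - 41890\right) = 5638 \left(-41890 + \frac{\sqrt{2 + \frac{484 \sqrt{33}}{61}}}{2}\right) = -236175820 + 2819 \sqrt{2 + \frac{484 \sqrt{33}}{61}}$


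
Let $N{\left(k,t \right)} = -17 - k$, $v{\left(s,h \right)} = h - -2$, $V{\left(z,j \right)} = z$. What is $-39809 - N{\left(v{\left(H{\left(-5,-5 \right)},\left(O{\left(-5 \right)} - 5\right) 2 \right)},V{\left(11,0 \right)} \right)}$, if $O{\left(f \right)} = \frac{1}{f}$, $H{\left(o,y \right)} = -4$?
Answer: $- \frac{199002}{5} \approx -39800.0$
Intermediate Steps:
$v{\left(s,h \right)} = 2 + h$ ($v{\left(s,h \right)} = h + 2 = 2 + h$)
$-39809 - N{\left(v{\left(H{\left(-5,-5 \right)},\left(O{\left(-5 \right)} - 5\right) 2 \right)},V{\left(11,0 \right)} \right)} = -39809 - \left(-17 - \left(2 + \left(\frac{1}{-5} - 5\right) 2\right)\right) = -39809 - \left(-17 - \left(2 + \left(- \frac{1}{5} - 5\right) 2\right)\right) = -39809 - \left(-17 - \left(2 - \frac{52}{5}\right)\right) = -39809 - \left(-17 - - \frac{42}{5}\right) = -39809 - \left(-17 + \frac{42}{5}\right) = -39809 - - \frac{43}{5} = -39809 + \frac{43}{5} = - \frac{199002}{5}$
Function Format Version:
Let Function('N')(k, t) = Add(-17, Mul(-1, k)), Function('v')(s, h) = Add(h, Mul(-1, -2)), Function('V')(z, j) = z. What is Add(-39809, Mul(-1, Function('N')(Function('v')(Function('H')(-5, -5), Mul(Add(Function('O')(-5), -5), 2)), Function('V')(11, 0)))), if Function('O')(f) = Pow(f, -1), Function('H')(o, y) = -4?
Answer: Rational(-199002, 5) ≈ -39800.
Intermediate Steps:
Function('v')(s, h) = Add(2, h) (Function('v')(s, h) = Add(h, 2) = Add(2, h))
Add(-39809, Mul(-1, Function('N')(Function('v')(Function('H')(-5, -5), Mul(Add(Function('O')(-5), -5), 2)), Function('V')(11, 0)))) = Add(-39809, Mul(-1, Add(-17, Mul(-1, Add(2, Mul(Add(Pow(-5, -1), -5), 2)))))) = Add(-39809, Mul(-1, Add(-17, Mul(-1, Add(2, Mul(Add(Rational(-1, 5), -5), 2)))))) = Add(-39809, Mul(-1, Add(-17, Mul(-1, Add(2, Mul(Rational(-26, 5), 2)))))) = Add(-39809, Mul(-1, Add(-17, Mul(-1, Add(2, Rational(-52, 5)))))) = Add(-39809, Mul(-1, Add(-17, Mul(-1, Rational(-42, 5))))) = Add(-39809, Mul(-1, Add(-17, Rational(42, 5)))) = Add(-39809, Mul(-1, Rational(-43, 5))) = Add(-39809, Rational(43, 5)) = Rational(-199002, 5)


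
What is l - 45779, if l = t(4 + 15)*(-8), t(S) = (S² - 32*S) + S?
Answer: -43955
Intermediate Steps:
t(S) = S² - 31*S
l = 1824 (l = ((4 + 15)*(-31 + (4 + 15)))*(-8) = (19*(-31 + 19))*(-8) = (19*(-12))*(-8) = -228*(-8) = 1824)
l - 45779 = 1824 - 45779 = -43955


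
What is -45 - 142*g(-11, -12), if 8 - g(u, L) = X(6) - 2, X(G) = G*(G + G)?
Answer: 8759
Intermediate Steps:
X(G) = 2*G² (X(G) = G*(2*G) = 2*G²)
g(u, L) = -62 (g(u, L) = 8 - (2*6² - 2) = 8 - (2*36 - 2) = 8 - (72 - 2) = 8 - 1*70 = 8 - 70 = -62)
-45 - 142*g(-11, -12) = -45 - 142*(-62) = -45 + 8804 = 8759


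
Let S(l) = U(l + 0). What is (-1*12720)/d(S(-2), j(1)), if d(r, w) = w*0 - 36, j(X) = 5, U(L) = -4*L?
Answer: 1060/3 ≈ 353.33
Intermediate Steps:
S(l) = -4*l (S(l) = -4*(l + 0) = -4*l)
d(r, w) = -36 (d(r, w) = 0 - 36 = -36)
(-1*12720)/d(S(-2), j(1)) = -1*12720/(-36) = -12720*(-1/36) = 1060/3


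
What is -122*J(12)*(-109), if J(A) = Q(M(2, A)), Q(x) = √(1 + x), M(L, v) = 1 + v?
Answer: 13298*√14 ≈ 49757.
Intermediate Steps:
J(A) = √(2 + A) (J(A) = √(1 + (1 + A)) = √(2 + A))
-122*J(12)*(-109) = -122*√(2 + 12)*(-109) = -122*√14*(-109) = 13298*√14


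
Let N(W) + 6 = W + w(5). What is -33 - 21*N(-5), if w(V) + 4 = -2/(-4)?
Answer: 543/2 ≈ 271.50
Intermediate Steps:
w(V) = -7/2 (w(V) = -4 - 2/(-4) = -4 - 2*(-¼) = -4 + ½ = -7/2)
N(W) = -19/2 + W (N(W) = -6 + (W - 7/2) = -6 + (-7/2 + W) = -19/2 + W)
-33 - 21*N(-5) = -33 - 21*(-19/2 - 5) = -33 - 21*(-29/2) = -33 + 609/2 = 543/2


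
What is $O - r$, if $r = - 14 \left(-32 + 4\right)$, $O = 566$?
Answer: $174$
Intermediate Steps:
$r = 392$ ($r = \left(-14\right) \left(-28\right) = 392$)
$O - r = 566 - 392 = 174$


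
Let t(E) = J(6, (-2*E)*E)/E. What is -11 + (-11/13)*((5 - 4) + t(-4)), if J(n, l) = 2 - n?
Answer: -165/13 ≈ -12.692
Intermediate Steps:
t(E) = -4/E (t(E) = (2 - 1*6)/E = (2 - 6)/E = -4/E)
-11 + (-11/13)*((5 - 4) + t(-4)) = -11 + (-11/13)*((5 - 4) - 4/(-4)) = -11 + (-11*1/13)*(1 - 4*(-1/4)) = -11 - 11*(1 + 1)/13 = -11 - 11/13*2 = -11 - 22/13 = -165/13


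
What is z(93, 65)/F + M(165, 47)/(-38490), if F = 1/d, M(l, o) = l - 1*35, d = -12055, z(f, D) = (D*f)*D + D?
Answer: -18234616138063/3849 ≈ -4.7375e+9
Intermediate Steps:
z(f, D) = D + f*D**2 (z(f, D) = f*D**2 + D = D + f*D**2)
M(l, o) = -35 + l (M(l, o) = l - 35 = -35 + l)
F = -1/12055 (F = 1/(-12055) = -1/12055 ≈ -8.2953e-5)
z(93, 65)/F + M(165, 47)/(-38490) = (65*(1 + 65*93))/(-1/12055) + (-35 + 165)/(-38490) = (65*(1 + 6045))*(-12055) + 130*(-1/38490) = (65*6046)*(-12055) - 13/3849 = 392990*(-12055) - 13/3849 = -4737494450 - 13/3849 = -18234616138063/3849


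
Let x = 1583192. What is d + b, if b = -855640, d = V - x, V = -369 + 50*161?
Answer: -2431151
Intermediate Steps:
V = 7681 (V = -369 + 8050 = 7681)
d = -1575511 (d = 7681 - 1*1583192 = 7681 - 1583192 = -1575511)
d + b = -1575511 - 855640 = -2431151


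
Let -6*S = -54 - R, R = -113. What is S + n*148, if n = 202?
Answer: 179317/6 ≈ 29886.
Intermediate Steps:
S = -59/6 (S = -(-54 - 1*(-113))/6 = -(-54 + 113)/6 = -⅙*59 = -59/6 ≈ -9.8333)
S + n*148 = -59/6 + 202*148 = -59/6 + 29896 = 179317/6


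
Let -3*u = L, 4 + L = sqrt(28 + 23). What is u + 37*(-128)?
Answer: -14204/3 - sqrt(51)/3 ≈ -4737.0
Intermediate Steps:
L = -4 + sqrt(51) (L = -4 + sqrt(28 + 23) = -4 + sqrt(51) ≈ 3.1414)
u = 4/3 - sqrt(51)/3 (u = -(-4 + sqrt(51))/3 = 4/3 - sqrt(51)/3 ≈ -1.0471)
u + 37*(-128) = (4/3 - sqrt(51)/3) + 37*(-128) = (4/3 - sqrt(51)/3) - 4736 = -14204/3 - sqrt(51)/3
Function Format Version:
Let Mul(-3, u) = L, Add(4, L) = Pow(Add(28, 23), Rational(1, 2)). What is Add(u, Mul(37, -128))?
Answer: Add(Rational(-14204, 3), Mul(Rational(-1, 3), Pow(51, Rational(1, 2)))) ≈ -4737.0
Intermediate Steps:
L = Add(-4, Pow(51, Rational(1, 2))) (L = Add(-4, Pow(Add(28, 23), Rational(1, 2))) = Add(-4, Pow(51, Rational(1, 2))) ≈ 3.1414)
u = Add(Rational(4, 3), Mul(Rational(-1, 3), Pow(51, Rational(1, 2)))) (u = Mul(Rational(-1, 3), Add(-4, Pow(51, Rational(1, 2)))) = Add(Rational(4, 3), Mul(Rational(-1, 3), Pow(51, Rational(1, 2)))) ≈ -1.0471)
Add(u, Mul(37, -128)) = Add(Add(Rational(4, 3), Mul(Rational(-1, 3), Pow(51, Rational(1, 2)))), Mul(37, -128)) = Add(Add(Rational(4, 3), Mul(Rational(-1, 3), Pow(51, Rational(1, 2)))), -4736) = Add(Rational(-14204, 3), Mul(Rational(-1, 3), Pow(51, Rational(1, 2))))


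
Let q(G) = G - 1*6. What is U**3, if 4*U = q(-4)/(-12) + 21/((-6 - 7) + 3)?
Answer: -6859/216000 ≈ -0.031755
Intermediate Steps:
q(G) = -6 + G (q(G) = G - 6 = -6 + G)
U = -19/60 (U = ((-6 - 4)/(-12) + 21/((-6 - 7) + 3))/4 = (-10*(-1/12) + 21/(-13 + 3))/4 = (5/6 + 21/(-10))/4 = (5/6 + 21*(-1/10))/4 = (5/6 - 21/10)/4 = (1/4)*(-19/15) = -19/60 ≈ -0.31667)
U**3 = (-19/60)**3 = -6859/216000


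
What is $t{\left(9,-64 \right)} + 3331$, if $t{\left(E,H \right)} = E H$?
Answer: $2755$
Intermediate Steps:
$t{\left(9,-64 \right)} + 3331 = 9 \left(-64\right) + 3331 = -576 + 3331 = 2755$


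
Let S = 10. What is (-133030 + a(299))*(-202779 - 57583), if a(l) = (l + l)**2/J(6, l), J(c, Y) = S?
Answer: 126626537976/5 ≈ 2.5325e+10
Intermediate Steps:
J(c, Y) = 10
a(l) = 2*l**2/5 (a(l) = (l + l)**2/10 = (2*l)**2*(1/10) = (4*l**2)*(1/10) = 2*l**2/5)
(-133030 + a(299))*(-202779 - 57583) = (-133030 + (2/5)*299**2)*(-202779 - 57583) = (-133030 + (2/5)*89401)*(-260362) = (-133030 + 178802/5)*(-260362) = -486348/5*(-260362) = 126626537976/5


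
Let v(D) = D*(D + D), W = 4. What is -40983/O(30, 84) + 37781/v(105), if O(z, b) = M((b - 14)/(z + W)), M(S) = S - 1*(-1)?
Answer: -7680256469/573300 ≈ -13397.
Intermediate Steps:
M(S) = 1 + S (M(S) = S + 1 = 1 + S)
O(z, b) = 1 + (-14 + b)/(4 + z) (O(z, b) = 1 + (b - 14)/(z + 4) = 1 + (-14 + b)/(4 + z))
v(D) = 2*D**2 (v(D) = D*(2*D) = 2*D**2)
-40983/O(30, 84) + 37781/v(105) = -40983*(4 + 30)/(-10 + 84 + 30) + 37781/((2*105**2)) = -40983/(104/34) + 37781/((2*11025)) = -40983/((1/34)*104) + 37781/22050 = -40983/52/17 + 37781*(1/22050) = -40983*17/52 + 37781/22050 = -696711/52 + 37781/22050 = -7680256469/573300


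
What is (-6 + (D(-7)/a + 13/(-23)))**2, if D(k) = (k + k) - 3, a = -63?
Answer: 83210884/2099601 ≈ 39.632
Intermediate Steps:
D(k) = -3 + 2*k (D(k) = 2*k - 3 = -3 + 2*k)
(-6 + (D(-7)/a + 13/(-23)))**2 = (-6 + ((-3 + 2*(-7))/(-63) + 13/(-23)))**2 = (-6 + ((-3 - 14)*(-1/63) + 13*(-1/23)))**2 = (-6 + (-17*(-1/63) - 13/23))**2 = (-6 + (17/63 - 13/23))**2 = (-6 - 428/1449)**2 = (-9122/1449)**2 = 83210884/2099601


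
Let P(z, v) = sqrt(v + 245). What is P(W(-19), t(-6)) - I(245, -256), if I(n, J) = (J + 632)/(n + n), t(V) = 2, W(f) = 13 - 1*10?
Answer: -188/245 + sqrt(247) ≈ 14.949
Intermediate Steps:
W(f) = 3 (W(f) = 13 - 10 = 3)
I(n, J) = (632 + J)/(2*n) (I(n, J) = (632 + J)/((2*n)) = (632 + J)*(1/(2*n)) = (632 + J)/(2*n))
P(z, v) = sqrt(245 + v)
P(W(-19), t(-6)) - I(245, -256) = sqrt(245 + 2) - (632 - 256)/(2*245) = sqrt(247) - 376/(2*245) = sqrt(247) - 1*188/245 = sqrt(247) - 188/245 = -188/245 + sqrt(247)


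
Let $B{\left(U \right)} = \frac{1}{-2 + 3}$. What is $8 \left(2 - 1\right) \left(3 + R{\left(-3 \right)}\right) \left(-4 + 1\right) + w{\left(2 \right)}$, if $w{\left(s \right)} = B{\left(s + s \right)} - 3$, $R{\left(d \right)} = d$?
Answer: $-2$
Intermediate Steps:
$B{\left(U \right)} = 1$ ($B{\left(U \right)} = 1^{-1} = 1$)
$w{\left(s \right)} = -2$ ($w{\left(s \right)} = 1 - 3 = -2$)
$8 \left(2 - 1\right) \left(3 + R{\left(-3 \right)}\right) \left(-4 + 1\right) + w{\left(2 \right)} = 8 \left(2 - 1\right) \left(3 - 3\right) \left(-4 + 1\right) - 2 = 8 \cdot 1 \cdot 0 \left(-3\right) - 2 = 8 \cdot 0 \left(-3\right) - 2 = 8 \cdot 0 - 2 = 0 - 2 = -2$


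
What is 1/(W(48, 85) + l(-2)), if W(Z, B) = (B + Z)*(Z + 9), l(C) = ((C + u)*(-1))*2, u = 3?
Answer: 1/7579 ≈ 0.00013194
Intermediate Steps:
l(C) = -6 - 2*C (l(C) = ((C + 3)*(-1))*2 = ((3 + C)*(-1))*2 = (-3 - C)*2 = -6 - 2*C)
W(Z, B) = (9 + Z)*(B + Z) (W(Z, B) = (B + Z)*(9 + Z) = (9 + Z)*(B + Z))
1/(W(48, 85) + l(-2)) = 1/((48² + 9*85 + 9*48 + 85*48) + (-6 - 2*(-2))) = 1/((2304 + 765 + 432 + 4080) + (-6 + 4)) = 1/(7581 - 2) = 1/7579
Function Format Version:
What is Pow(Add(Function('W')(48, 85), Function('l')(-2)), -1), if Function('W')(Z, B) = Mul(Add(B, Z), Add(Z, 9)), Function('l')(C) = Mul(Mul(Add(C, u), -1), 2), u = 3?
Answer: Rational(1, 7579) ≈ 0.00013194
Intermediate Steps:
Function('l')(C) = Add(-6, Mul(-2, C)) (Function('l')(C) = Mul(Mul(Add(C, 3), -1), 2) = Mul(Mul(Add(3, C), -1), 2) = Mul(Add(-3, Mul(-1, C)), 2) = Add(-6, Mul(-2, C)))
Function('W')(Z, B) = Mul(Add(9, Z), Add(B, Z)) (Function('W')(Z, B) = Mul(Add(B, Z), Add(9, Z)) = Mul(Add(9, Z), Add(B, Z)))
Pow(Add(Function('W')(48, 85), Function('l')(-2)), -1) = Pow(Add(Add(Pow(48, 2), Mul(9, 85), Mul(9, 48), Mul(85, 48)), Add(-6, Mul(-2, -2))), -1) = Pow(Add(Add(2304, 765, 432, 4080), Add(-6, 4)), -1) = Pow(Add(7581, -2), -1) = Pow(7579, -1) = Rational(1, 7579)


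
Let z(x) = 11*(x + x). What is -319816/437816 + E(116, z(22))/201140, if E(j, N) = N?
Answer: -2003621478/2751947195 ≈ -0.72807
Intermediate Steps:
z(x) = 22*x (z(x) = 11*(2*x) = 22*x)
-319816/437816 + E(116, z(22))/201140 = -319816/437816 + (22*22)/201140 = -319816*1/437816 + 484*(1/201140) = -39977/54727 + 121/50285 = -2003621478/2751947195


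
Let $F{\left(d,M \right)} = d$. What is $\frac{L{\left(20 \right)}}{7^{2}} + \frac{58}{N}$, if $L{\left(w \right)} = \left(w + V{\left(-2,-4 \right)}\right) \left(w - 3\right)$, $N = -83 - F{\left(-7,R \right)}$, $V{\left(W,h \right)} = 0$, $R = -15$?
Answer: $\frac{11499}{1862} \approx 6.1756$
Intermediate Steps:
$N = -76$ ($N = -83 - -7 = -83 + 7 = -76$)
$L{\left(w \right)} = w \left(-3 + w\right)$ ($L{\left(w \right)} = \left(w + 0\right) \left(w - 3\right) = w \left(-3 + w\right)$)
$\frac{L{\left(20 \right)}}{7^{2}} + \frac{58}{N} = \frac{20 \left(-3 + 20\right)}{7^{2}} + \frac{58}{-76} = \frac{20 \cdot 17}{49} + 58 \left(- \frac{1}{76}\right) = 340 \cdot \frac{1}{49} - \frac{29}{38} = \frac{340}{49} - \frac{29}{38} = \frac{11499}{1862}$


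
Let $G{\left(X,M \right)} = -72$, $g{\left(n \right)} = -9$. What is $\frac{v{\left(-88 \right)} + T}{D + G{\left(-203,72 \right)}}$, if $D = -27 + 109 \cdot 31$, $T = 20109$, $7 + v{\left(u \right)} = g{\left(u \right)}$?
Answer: $\frac{20093}{3280} \approx 6.1259$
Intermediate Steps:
$v{\left(u \right)} = -16$ ($v{\left(u \right)} = -7 - 9 = -16$)
$D = 3352$ ($D = -27 + 3379 = 3352$)
$\frac{v{\left(-88 \right)} + T}{D + G{\left(-203,72 \right)}} = \frac{-16 + 20109}{3352 - 72} = \frac{20093}{3280}$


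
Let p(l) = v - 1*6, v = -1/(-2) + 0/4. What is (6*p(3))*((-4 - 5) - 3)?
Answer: 396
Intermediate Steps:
v = 1/2 (v = -1*(-1/2) + 0*(1/4) = 1/2 + 0 = 1/2 ≈ 0.50000)
p(l) = -11/2 (p(l) = 1/2 - 1*6 = 1/2 - 6 = -11/2)
(6*p(3))*((-4 - 5) - 3) = (6*(-11/2))*((-4 - 5) - 3) = -33*(-9 - 3) = -33*(-12) = 396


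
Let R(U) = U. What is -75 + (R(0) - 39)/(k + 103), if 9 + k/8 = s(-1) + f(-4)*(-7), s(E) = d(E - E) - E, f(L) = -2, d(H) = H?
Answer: -11364/151 ≈ -75.258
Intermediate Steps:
s(E) = -E (s(E) = (E - E) - E = 0 - E = -E)
k = 48 (k = -72 + 8*(-1*(-1) - 2*(-7)) = -72 + 8*(1 + 14) = -72 + 8*15 = -72 + 120 = 48)
-75 + (R(0) - 39)/(k + 103) = -75 + (0 - 39)/(48 + 103) = -75 - 39/151 = -11364/151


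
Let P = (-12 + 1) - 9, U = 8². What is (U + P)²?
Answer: 1936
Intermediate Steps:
U = 64
P = -20 (P = -11 - 9 = -20)
(U + P)² = (64 - 20)² = 44² = 1936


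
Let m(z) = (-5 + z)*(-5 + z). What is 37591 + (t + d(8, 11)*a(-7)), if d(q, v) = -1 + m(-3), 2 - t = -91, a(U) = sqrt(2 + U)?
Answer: 37684 + 63*I*sqrt(5) ≈ 37684.0 + 140.87*I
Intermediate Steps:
t = 93 (t = 2 - 1*(-91) = 2 + 91 = 93)
m(z) = (-5 + z)**2
d(q, v) = 63 (d(q, v) = -1 + (-5 - 3)**2 = -1 + (-8)**2 = -1 + 64 = 63)
37591 + (t + d(8, 11)*a(-7)) = 37591 + (93 + 63*sqrt(2 - 7)) = 37591 + (93 + 63*sqrt(-5)) = 37591 + (93 + 63*(I*sqrt(5))) = 37591 + (93 + 63*I*sqrt(5)) = 37684 + 63*I*sqrt(5)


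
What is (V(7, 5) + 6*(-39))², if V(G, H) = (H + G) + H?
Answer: 47089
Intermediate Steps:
V(G, H) = G + 2*H (V(G, H) = (G + H) + H = G + 2*H)
(V(7, 5) + 6*(-39))² = ((7 + 2*5) + 6*(-39))² = ((7 + 10) - 234)² = (17 - 234)² = (-217)² = 47089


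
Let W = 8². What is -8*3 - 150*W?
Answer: -9624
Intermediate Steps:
W = 64
-8*3 - 150*W = -8*3 - 150*64 = -24 - 9600 = -9624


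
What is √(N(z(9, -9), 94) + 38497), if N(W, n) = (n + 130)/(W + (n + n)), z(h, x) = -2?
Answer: √332970969/93 ≈ 196.21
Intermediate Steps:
N(W, n) = (130 + n)/(W + 2*n)
√(N(z(9, -9), 94) + 38497) = √((130 + 94)/(-2 + 2*94) + 38497) = √(224/(-2 + 188) + 38497) = √(224/186 + 38497) = √((1/186)*224 + 38497) = √(112/93 + 38497) = √(3580333/93) = √332970969/93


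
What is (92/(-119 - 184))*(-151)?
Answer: 13892/303 ≈ 45.848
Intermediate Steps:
(92/(-119 - 184))*(-151) = (92/(-303))*(-151) = (92*(-1/303))*(-151) = -92/303*(-151) = 13892/303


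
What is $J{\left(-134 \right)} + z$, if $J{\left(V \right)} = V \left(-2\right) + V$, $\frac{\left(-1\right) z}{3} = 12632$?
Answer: $-37762$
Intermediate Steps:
$z = -37896$ ($z = \left(-3\right) 12632 = -37896$)
$J{\left(V \right)} = - V$ ($J{\left(V \right)} = - 2 V + V = - V$)
$J{\left(-134 \right)} + z = \left(-1\right) \left(-134\right) - 37896 = 134 - 37896 = -37762$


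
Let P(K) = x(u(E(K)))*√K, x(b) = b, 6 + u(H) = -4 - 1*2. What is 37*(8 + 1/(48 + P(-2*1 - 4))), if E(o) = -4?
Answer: 19573/66 + 37*I*√6/264 ≈ 296.56 + 0.3433*I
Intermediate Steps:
u(H) = -12 (u(H) = -6 + (-4 - 1*2) = -6 + (-4 - 2) = -6 - 6 = -12)
P(K) = -12*√K
37*(8 + 1/(48 + P(-2*1 - 4))) = 37*(8 + 1/(48 - 12*√(-2*1 - 4))) = 37*(8 + 1/(48 - 12*√(-2 - 4))) = 37*(8 + 1/(48 - 12*I*√6)) = 296 + 37/(48 - 12*I*√6)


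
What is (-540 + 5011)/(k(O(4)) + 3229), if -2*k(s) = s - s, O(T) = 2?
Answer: 4471/3229 ≈ 1.3846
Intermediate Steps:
k(s) = 0 (k(s) = -(s - s)/2 = -1/2*0 = 0)
(-540 + 5011)/(k(O(4)) + 3229) = (-540 + 5011)/(0 + 3229) = 4471/3229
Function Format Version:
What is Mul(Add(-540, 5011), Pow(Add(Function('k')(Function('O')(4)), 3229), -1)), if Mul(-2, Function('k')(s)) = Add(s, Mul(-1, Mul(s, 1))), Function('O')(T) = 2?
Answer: Rational(4471, 3229) ≈ 1.3846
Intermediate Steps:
Function('k')(s) = 0 (Function('k')(s) = Mul(Rational(-1, 2), Add(s, Mul(-1, Mul(s, 1)))) = Mul(Rational(-1, 2), Add(s, Mul(-1, s))) = Mul(Rational(-1, 2), 0) = 0)
Mul(Add(-540, 5011), Pow(Add(Function('k')(Function('O')(4)), 3229), -1)) = Mul(Add(-540, 5011), Pow(Add(0, 3229), -1)) = Mul(4471, Pow(3229, -1)) = Mul(4471, Rational(1, 3229)) = Rational(4471, 3229)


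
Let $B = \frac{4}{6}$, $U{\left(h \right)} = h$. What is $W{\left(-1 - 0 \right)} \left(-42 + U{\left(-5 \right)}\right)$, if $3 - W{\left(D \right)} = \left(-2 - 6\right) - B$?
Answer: $- \frac{1645}{3} \approx -548.33$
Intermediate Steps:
$B = \frac{2}{3}$ ($B = 4 \cdot \frac{1}{6} = \frac{2}{3} \approx 0.66667$)
$W{\left(D \right)} = \frac{35}{3}$ ($W{\left(D \right)} = 3 - \left(\left(-2 - 6\right) - \frac{2}{3}\right) = 3 - \left(-8 - \frac{2}{3}\right) = 3 - - \frac{26}{3} = 3 + \frac{26}{3} = \frac{35}{3}$)
$W{\left(-1 - 0 \right)} \left(-42 + U{\left(-5 \right)}\right) = \frac{35 \left(-42 - 5\right)}{3} = \frac{35}{3} \left(-47\right) = - \frac{1645}{3}$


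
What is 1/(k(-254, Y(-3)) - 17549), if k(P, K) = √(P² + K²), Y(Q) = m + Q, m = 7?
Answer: -17549/307902869 - 2*√16133/307902869 ≈ -5.7820e-5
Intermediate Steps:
Y(Q) = 7 + Q
k(P, K) = √(K² + P²)
1/(k(-254, Y(-3)) - 17549) = 1/(√((7 - 3)² + (-254)²) - 17549) = 1/(√(4² + 64516) - 17549) = 1/(√(16 + 64516) - 17549) = 1/(√64532 - 17549) = 1/(2*√16133 - 17549) = 1/(-17549 + 2*√16133)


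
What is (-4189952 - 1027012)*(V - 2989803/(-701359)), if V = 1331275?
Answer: -4871103767549644992/701359 ≈ -6.9452e+12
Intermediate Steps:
(-4189952 - 1027012)*(V - 2989803/(-701359)) = (-4189952 - 1027012)*(1331275 - 2989803/(-701359)) = -5216964*(1331275 - 2989803*(-1/701359)) = -5216964*(1331275 + 2989803/701359) = -5216964*933704692528/701359 = -4871103767549644992/701359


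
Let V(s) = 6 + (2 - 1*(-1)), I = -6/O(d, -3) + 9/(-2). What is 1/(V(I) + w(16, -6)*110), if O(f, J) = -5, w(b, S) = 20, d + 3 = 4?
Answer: 1/2209 ≈ 0.00045269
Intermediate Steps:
d = 1 (d = -3 + 4 = 1)
I = -33/10 (I = -6/(-5) + 9/(-2) = -6*(-1/5) + 9*(-1/2) = 6/5 - 9/2 = -33/10 ≈ -3.3000)
V(s) = 9 (V(s) = 6 + (2 + 1) = 6 + 3 = 9)
1/(V(I) + w(16, -6)*110) = 1/(9 + 20*110) = 1/(9 + 2200) = 1/2209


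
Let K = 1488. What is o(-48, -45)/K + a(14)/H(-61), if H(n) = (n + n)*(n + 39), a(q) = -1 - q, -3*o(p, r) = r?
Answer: 1495/332816 ≈ 0.0044920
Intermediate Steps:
o(p, r) = -r/3
H(n) = 2*n*(39 + n) (H(n) = (2*n)*(39 + n) = 2*n*(39 + n))
o(-48, -45)/K + a(14)/H(-61) = -⅓*(-45)/1488 + (-1 - 1*14)/((2*(-61)*(39 - 61))) = 15*(1/1488) + (-1 - 14)/((2*(-61)*(-22))) = 5/496 - 15/2684 = 1495/332816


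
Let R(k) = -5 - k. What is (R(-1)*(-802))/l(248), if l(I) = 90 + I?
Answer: 1604/169 ≈ 9.4911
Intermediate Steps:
(R(-1)*(-802))/l(248) = ((-5 - 1*(-1))*(-802))/(90 + 248) = ((-5 + 1)*(-802))/338 = -4*(-802)*(1/338) = 3208*(1/338) = 1604/169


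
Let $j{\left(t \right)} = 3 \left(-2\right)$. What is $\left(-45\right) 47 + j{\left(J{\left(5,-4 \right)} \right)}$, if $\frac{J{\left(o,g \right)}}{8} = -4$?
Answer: $-2121$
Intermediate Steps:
$J{\left(o,g \right)} = -32$ ($J{\left(o,g \right)} = 8 \left(-4\right) = -32$)
$j{\left(t \right)} = -6$
$\left(-45\right) 47 + j{\left(J{\left(5,-4 \right)} \right)} = \left(-45\right) 47 - 6 = -2115 - 6 = -2121$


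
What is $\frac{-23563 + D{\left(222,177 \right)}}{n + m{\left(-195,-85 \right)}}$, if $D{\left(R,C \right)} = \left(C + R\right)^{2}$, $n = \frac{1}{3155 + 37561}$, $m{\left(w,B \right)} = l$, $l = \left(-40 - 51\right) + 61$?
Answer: $- \frac{5522636808}{1221479} \approx -4521.3$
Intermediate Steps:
$l = -30$ ($l = \left(-40 - 51\right) + 61 = -91 + 61 = -30$)
$m{\left(w,B \right)} = -30$
$n = \frac{1}{40716} \approx 2.456 \cdot 10^{-5}$
$\frac{-23563 + D{\left(222,177 \right)}}{n + m{\left(-195,-85 \right)}} = \frac{-23563 + \left(177 + 222\right)^{2}}{\frac{1}{40716} - 30} = \frac{-23563 + 399^{2}}{- \frac{1221479}{40716}} = \left(-23563 + 159201\right) \left(- \frac{40716}{1221479}\right) = 135638 \left(- \frac{40716}{1221479}\right) = - \frac{5522636808}{1221479}$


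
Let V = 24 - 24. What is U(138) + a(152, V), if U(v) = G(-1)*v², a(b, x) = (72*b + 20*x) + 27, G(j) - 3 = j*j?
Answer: 87147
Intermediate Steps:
G(j) = 3 + j² (G(j) = 3 + j*j = 3 + j²)
V = 0
a(b, x) = 27 + 20*x + 72*b (a(b, x) = (20*x + 72*b) + 27 = 27 + 20*x + 72*b)
U(v) = 4*v² (U(v) = (3 + (-1)²)*v² = (3 + 1)*v² = 4*v²)
U(138) + a(152, V) = 4*138² + (27 + 20*0 + 72*152) = 4*19044 + (27 + 0 + 10944) = 76176 + 10971 = 87147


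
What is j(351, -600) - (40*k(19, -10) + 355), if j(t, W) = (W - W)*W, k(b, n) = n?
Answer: 45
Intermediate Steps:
j(t, W) = 0 (j(t, W) = 0*W = 0)
j(351, -600) - (40*k(19, -10) + 355) = 0 - (40*(-10) + 355) = 0 - (-400 + 355) = 0 - 1*(-45) = 0 + 45 = 45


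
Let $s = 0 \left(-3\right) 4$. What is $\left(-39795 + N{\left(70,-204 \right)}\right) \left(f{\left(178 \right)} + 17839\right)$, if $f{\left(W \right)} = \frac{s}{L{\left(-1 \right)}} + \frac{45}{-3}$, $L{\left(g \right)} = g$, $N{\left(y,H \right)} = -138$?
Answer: $-711765792$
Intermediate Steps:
$s = 0$ ($s = 0 \cdot 4 = 0$)
$f{\left(W \right)} = -15$ ($f{\left(W \right)} = \frac{0}{-1} + \frac{45}{-3} = 0 \left(-1\right) + 45 \left(- \frac{1}{3}\right) = 0 - 15 = -15$)
$\left(-39795 + N{\left(70,-204 \right)}\right) \left(f{\left(178 \right)} + 17839\right) = \left(-39795 - 138\right) \left(-15 + 17839\right) = \left(-39933\right) 17824 = -711765792$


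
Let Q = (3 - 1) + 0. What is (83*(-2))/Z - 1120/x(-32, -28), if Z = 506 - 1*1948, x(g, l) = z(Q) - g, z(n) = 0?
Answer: -25152/721 ≈ -34.885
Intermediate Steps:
Q = 2 (Q = 2 + 0 = 2)
x(g, l) = -g (x(g, l) = 0 - g = -g)
Z = -1442 (Z = 506 - 1948 = -1442)
(83*(-2))/Z - 1120/x(-32, -28) = (83*(-2))/(-1442) - 1120/((-1*(-32))) = -166*(-1/1442) - 1120/32 = 83/721 - 1120*1/32 = 83/721 - 35 = -25152/721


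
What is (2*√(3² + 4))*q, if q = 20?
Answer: 40*√13 ≈ 144.22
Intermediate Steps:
(2*√(3² + 4))*q = (2*√(3² + 4))*20 = (2*√(9 + 4))*20 = (2*√13)*20 = 40*√13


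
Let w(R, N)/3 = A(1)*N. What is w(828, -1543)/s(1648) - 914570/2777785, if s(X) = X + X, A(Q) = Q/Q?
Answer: -3174557897/1831115872 ≈ -1.7337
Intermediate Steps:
A(Q) = 1
w(R, N) = 3*N (w(R, N) = 3*(1*N) = 3*N)
s(X) = 2*X
w(828, -1543)/s(1648) - 914570/2777785 = (3*(-1543))/((2*1648)) - 914570/2777785 = -4629/3296 - 914570*1/2777785 = -4629*1/3296 - 182914/555557 = -4629/3296 - 182914/555557 = -3174557897/1831115872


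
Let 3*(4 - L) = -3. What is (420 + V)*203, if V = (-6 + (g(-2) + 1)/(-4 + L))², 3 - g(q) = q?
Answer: 85260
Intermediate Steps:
L = 5 (L = 4 - ⅓*(-3) = 4 + 1 = 5)
g(q) = 3 - q
V = 0 (V = (-6 + ((3 - 1*(-2)) + 1)/(-4 + 5))² = (-6 + ((3 + 2) + 1)/1)² = (-6 + (5 + 1)*1)² = (-6 + 6*1)² = (-6 + 6)² = 0² = 0)
(420 + V)*203 = (420 + 0)*203 = 420*203 = 85260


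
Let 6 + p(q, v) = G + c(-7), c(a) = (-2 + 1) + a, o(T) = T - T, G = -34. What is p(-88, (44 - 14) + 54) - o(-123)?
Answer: -48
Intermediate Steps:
o(T) = 0
c(a) = -1 + a
p(q, v) = -48 (p(q, v) = -6 + (-34 + (-1 - 7)) = -6 + (-34 - 8) = -6 - 42 = -48)
p(-88, (44 - 14) + 54) - o(-123) = -48 - 1*0 = -48 + 0 = -48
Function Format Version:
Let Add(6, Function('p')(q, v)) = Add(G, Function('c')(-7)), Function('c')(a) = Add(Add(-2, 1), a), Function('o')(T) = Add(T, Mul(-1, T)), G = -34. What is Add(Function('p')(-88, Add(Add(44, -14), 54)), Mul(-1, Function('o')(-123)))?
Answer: -48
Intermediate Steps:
Function('o')(T) = 0
Function('c')(a) = Add(-1, a)
Function('p')(q, v) = -48 (Function('p')(q, v) = Add(-6, Add(-34, Add(-1, -7))) = Add(-6, Add(-34, -8)) = Add(-6, -42) = -48)
Add(Function('p')(-88, Add(Add(44, -14), 54)), Mul(-1, Function('o')(-123))) = Add(-48, Mul(-1, 0)) = Add(-48, 0) = -48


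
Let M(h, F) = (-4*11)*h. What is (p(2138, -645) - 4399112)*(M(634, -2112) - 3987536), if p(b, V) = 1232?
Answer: 17659388084160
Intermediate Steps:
M(h, F) = -44*h
(p(2138, -645) - 4399112)*(M(634, -2112) - 3987536) = (1232 - 4399112)*(-44*634 - 3987536) = -4397880*(-27896 - 3987536) = -4397880*(-4015432) = 17659388084160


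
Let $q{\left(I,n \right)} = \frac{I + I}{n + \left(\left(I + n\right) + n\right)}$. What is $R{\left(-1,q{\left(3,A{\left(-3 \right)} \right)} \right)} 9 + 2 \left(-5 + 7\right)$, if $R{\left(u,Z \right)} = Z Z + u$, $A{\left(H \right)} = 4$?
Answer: $- \frac{89}{25} \approx -3.56$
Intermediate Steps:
$q{\left(I,n \right)} = \frac{2 I}{I + 3 n}$ ($q{\left(I,n \right)} = \frac{2 I}{n + \left(I + 2 n\right)} = \frac{2 I}{I + 3 n}$)
$R{\left(u,Z \right)} = u + Z^{2}$ ($R{\left(u,Z \right)} = Z^{2} + u = u + Z^{2}$)
$R{\left(-1,q{\left(3,A{\left(-3 \right)} \right)} \right)} 9 + 2 \left(-5 + 7\right) = \left(-1 + \left(2 \cdot 3 \frac{1}{3 + 3 \cdot 4}\right)^{2}\right) 9 + 2 \left(-5 + 7\right) = \left(-1 + \left(2 \cdot 3 \frac{1}{3 + 12}\right)^{2}\right) 9 + 2 \cdot 2 = \left(-1 + \left(2 \cdot 3 \cdot \frac{1}{15}\right)^{2}\right) 9 + 4 = \left(-1 + \left(\frac{2}{5}\right)^{2}\right) 9 + 4 = \left(-1 + \frac{4}{25}\right) 9 + 4 = \left(- \frac{21}{25}\right) 9 + 4 = - \frac{189}{25} + 4 = - \frac{89}{25}$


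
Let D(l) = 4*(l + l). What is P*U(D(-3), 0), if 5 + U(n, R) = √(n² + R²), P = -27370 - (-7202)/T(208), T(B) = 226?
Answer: -58694971/113 ≈ -5.1942e+5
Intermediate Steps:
D(l) = 8*l (D(l) = 4*(2*l) = 8*l)
P = -3089209/113 (P = -27370 - (-7202)/226 = -27370 - 1*(-3601/113) = -27370 + 3601/113 = -3089209/113 ≈ -27338.)
U(n, R) = -5 + √(R² + n²) (U(n, R) = -5 + √(n² + R²) = -5 + √(R² + n²))
P*U(D(-3), 0) = -3089209*(-5 + √(0² + (8*(-3))²))/113 = -3089209*(-5 + √(0 + (-24)²))/113 = -3089209*(-5 + √(0 + 576))/113 = -3089209*(-5 + √576)/113 = -3089209*(-5 + 24)/113 = -3089209/113*19 = -58694971/113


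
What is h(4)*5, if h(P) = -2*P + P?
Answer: -20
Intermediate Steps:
h(P) = -P
h(4)*5 = -1*4*5 = -4*5 = -20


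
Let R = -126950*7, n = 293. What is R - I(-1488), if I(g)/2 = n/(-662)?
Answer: -294142857/331 ≈ -8.8865e+5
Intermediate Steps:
R = -888650
I(g) = -293/331 (I(g) = 2*(293/(-662)) = 2*(293*(-1/662)) = 2*(-293/662) = -293/331)
R - I(-1488) = -888650 - 1*(-293/331) = -888650 + 293/331 = -294142857/331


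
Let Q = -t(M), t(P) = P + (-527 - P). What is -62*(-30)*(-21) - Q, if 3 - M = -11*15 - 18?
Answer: -39587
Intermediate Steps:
M = 186 (M = 3 - (-11*15 - 18) = 3 - (-165 - 18) = 3 - 1*(-183) = 3 + 183 = 186)
t(P) = -527
Q = 527 (Q = -1*(-527) = 527)
-62*(-30)*(-21) - Q = -62*(-30)*(-21) - 1*527 = 1860*(-21) - 527 = -39060 - 527 = -39587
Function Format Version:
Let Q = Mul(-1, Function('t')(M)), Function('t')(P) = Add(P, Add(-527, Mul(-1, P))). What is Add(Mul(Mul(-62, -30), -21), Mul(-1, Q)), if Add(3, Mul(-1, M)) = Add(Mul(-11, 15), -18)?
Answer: -39587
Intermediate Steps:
M = 186 (M = Add(3, Mul(-1, Add(Mul(-11, 15), -18))) = Add(3, Mul(-1, Add(-165, -18))) = Add(3, Mul(-1, -183)) = Add(3, 183) = 186)
Function('t')(P) = -527
Q = 527 (Q = Mul(-1, -527) = 527)
Add(Mul(Mul(-62, -30), -21), Mul(-1, Q)) = Add(Mul(Mul(-62, -30), -21), Mul(-1, 527)) = Add(Mul(1860, -21), -527) = Add(-39060, -527) = -39587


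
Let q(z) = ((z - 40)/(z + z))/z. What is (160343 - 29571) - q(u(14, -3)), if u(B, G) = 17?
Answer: 75586239/578 ≈ 1.3077e+5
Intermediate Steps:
q(z) = (-40 + z)/(2*z**2) (q(z) = ((-40 + z)/((2*z)))/z = ((-40 + z)*(1/(2*z)))/z = ((-40 + z)/(2*z))/z = (-40 + z)/(2*z**2))
(160343 - 29571) - q(u(14, -3)) = (160343 - 29571) - (-40 + 17)/(2*17**2) = 130772 - (-23)/(2*289) = 130772 - 1*(-23/578) = 130772 + 23/578 = 75586239/578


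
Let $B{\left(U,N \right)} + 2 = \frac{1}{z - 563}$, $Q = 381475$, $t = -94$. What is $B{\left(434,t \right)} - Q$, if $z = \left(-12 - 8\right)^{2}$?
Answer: $- \frac{62180752}{163} \approx -3.8148 \cdot 10^{5}$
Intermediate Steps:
$z = 400$ ($z = \left(-20\right)^{2} = 400$)
$B{\left(U,N \right)} = - \frac{327}{163}$ ($B{\left(U,N \right)} = -2 + \frac{1}{400 - 563} = -2 + \frac{1}{-163} = -2 - \frac{1}{163} = - \frac{327}{163}$)
$B{\left(434,t \right)} - Q = - \frac{327}{163} - 381475 = - \frac{62180752}{163}$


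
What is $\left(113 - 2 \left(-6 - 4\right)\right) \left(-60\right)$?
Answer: $-7980$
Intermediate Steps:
$\left(113 - 2 \left(-6 - 4\right)\right) \left(-60\right) = \left(113 - -20\right) \left(-60\right) = \left(113 + 20\right) \left(-60\right) = 133 \left(-60\right) = -7980$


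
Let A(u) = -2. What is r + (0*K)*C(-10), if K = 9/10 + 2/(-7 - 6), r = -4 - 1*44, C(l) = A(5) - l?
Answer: -48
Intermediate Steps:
C(l) = -2 - l
r = -48 (r = -4 - 44 = -48)
K = 97/130 (K = 9*(⅒) + 2/(-13) = 9/10 + 2*(-1/13) = 9/10 - 2/13 = 97/130 ≈ 0.74615)
r + (0*K)*C(-10) = -48 + (0*(97/130))*(-2 - 1*(-10)) = -48 + 0*(-2 + 10) = -48 + 0*8 = -48 + 0 = -48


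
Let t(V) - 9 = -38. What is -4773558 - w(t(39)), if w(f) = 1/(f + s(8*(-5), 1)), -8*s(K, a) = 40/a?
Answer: -162300971/34 ≈ -4.7736e+6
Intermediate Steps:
t(V) = -29 (t(V) = 9 - 38 = -29)
s(K, a) = -5/a
w(f) = 1/(-5 + f) (w(f) = 1/(f - 5/1) = 1/(f - 5*1) = 1/(f - 5) = 1/(-5 + f))
-4773558 - w(t(39)) = -4773558 - 1/(-5 - 29) = -4773558 - 1/(-34) = -4773558 - 1*(-1/34) = -4773558 + 1/34 = -162300971/34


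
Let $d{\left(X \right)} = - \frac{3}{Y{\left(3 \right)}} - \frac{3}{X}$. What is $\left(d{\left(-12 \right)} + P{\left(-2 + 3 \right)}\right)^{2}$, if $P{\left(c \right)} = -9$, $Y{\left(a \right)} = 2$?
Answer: $\frac{1681}{16} \approx 105.06$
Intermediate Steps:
$d{\left(X \right)} = - \frac{3}{2} - \frac{3}{X}$
$\left(d{\left(-12 \right)} + P{\left(-2 + 3 \right)}\right)^{2} = \left(\left(- \frac{3}{2} - \frac{3}{-12}\right) - 9\right)^{2} = \left(\left(- \frac{3}{2} - - \frac{1}{4}\right) - 9\right)^{2} = \left(\left(- \frac{3}{2} + \frac{1}{4}\right) - 9\right)^{2} = \left(- \frac{5}{4} - 9\right)^{2} = \left(- \frac{41}{4}\right)^{2} = \frac{1681}{16}$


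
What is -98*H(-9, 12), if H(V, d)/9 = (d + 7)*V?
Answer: 150822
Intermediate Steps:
H(V, d) = 9*V*(7 + d) (H(V, d) = 9*((d + 7)*V) = 9*((7 + d)*V) = 9*(V*(7 + d)) = 9*V*(7 + d))
-98*H(-9, 12) = -882*(-9)*(7 + 12) = -882*(-9)*19 = -98*(-1539) = 150822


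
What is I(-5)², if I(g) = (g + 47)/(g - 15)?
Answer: 441/100 ≈ 4.4100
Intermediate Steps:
I(g) = (47 + g)/(-15 + g)
I(-5)² = ((47 - 5)/(-15 - 5))² = (42/(-20))² = (-1/20*42)² = (-21/10)² = 441/100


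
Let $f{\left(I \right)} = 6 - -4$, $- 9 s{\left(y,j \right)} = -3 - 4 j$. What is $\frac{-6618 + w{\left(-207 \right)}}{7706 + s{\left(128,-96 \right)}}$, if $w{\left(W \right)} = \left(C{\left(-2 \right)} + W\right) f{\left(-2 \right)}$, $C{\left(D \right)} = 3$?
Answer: $- \frac{25974}{22991} \approx -1.1297$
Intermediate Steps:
$s{\left(y,j \right)} = \frac{1}{3} + \frac{4 j}{9}$ ($s{\left(y,j \right)} = - \frac{-3 - 4 j}{9} = \frac{1}{3} + \frac{4 j}{9}$)
$f{\left(I \right)} = 10$ ($f{\left(I \right)} = 6 + 4 = 10$)
$w{\left(W \right)} = 30 + 10 W$ ($w{\left(W \right)} = \left(3 + W\right) 10 = 30 + 10 W$)
$\frac{-6618 + w{\left(-207 \right)}}{7706 + s{\left(128,-96 \right)}} = \frac{-6618 + \left(30 + 10 \left(-207\right)\right)}{7706 + \left(\frac{1}{3} + \frac{4}{9} \left(-96\right)\right)} = \frac{-6618 + \left(30 - 2070\right)}{7706 + \left(\frac{1}{3} - \frac{128}{3}\right)} = \frac{-6618 - 2040}{7706 - \frac{127}{3}} = - \frac{8658}{\frac{22991}{3}} = \left(-8658\right) \frac{3}{22991} = - \frac{25974}{22991}$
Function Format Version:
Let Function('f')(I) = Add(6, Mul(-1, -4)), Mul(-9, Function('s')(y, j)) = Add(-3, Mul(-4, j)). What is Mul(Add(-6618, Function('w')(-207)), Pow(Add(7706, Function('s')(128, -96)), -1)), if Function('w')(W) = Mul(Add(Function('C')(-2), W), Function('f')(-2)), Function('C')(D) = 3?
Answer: Rational(-25974, 22991) ≈ -1.1297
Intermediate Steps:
Function('s')(y, j) = Add(Rational(1, 3), Mul(Rational(4, 9), j)) (Function('s')(y, j) = Mul(Rational(-1, 9), Add(-3, Mul(-4, j))) = Add(Rational(1, 3), Mul(Rational(4, 9), j)))
Function('f')(I) = 10 (Function('f')(I) = Add(6, 4) = 10)
Function('w')(W) = Add(30, Mul(10, W)) (Function('w')(W) = Mul(Add(3, W), 10) = Add(30, Mul(10, W)))
Mul(Add(-6618, Function('w')(-207)), Pow(Add(7706, Function('s')(128, -96)), -1)) = Mul(Add(-6618, Add(30, Mul(10, -207))), Pow(Add(7706, Add(Rational(1, 3), Mul(Rational(4, 9), -96))), -1)) = Mul(Add(-6618, Add(30, -2070)), Pow(Add(7706, Add(Rational(1, 3), Rational(-128, 3))), -1)) = Mul(Add(-6618, -2040), Pow(Add(7706, Rational(-127, 3)), -1)) = Mul(-8658, Pow(Rational(22991, 3), -1)) = Mul(-8658, Rational(3, 22991)) = Rational(-25974, 22991)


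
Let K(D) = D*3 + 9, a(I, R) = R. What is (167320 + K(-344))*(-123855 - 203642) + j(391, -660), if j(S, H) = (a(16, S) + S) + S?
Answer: -54461767436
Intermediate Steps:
K(D) = 9 + 3*D (K(D) = 3*D + 9 = 9 + 3*D)
j(S, H) = 3*S (j(S, H) = (S + S) + S = 2*S + S = 3*S)
(167320 + K(-344))*(-123855 - 203642) + j(391, -660) = (167320 + (9 + 3*(-344)))*(-123855 - 203642) + 3*391 = (167320 + (9 - 1032))*(-327497) + 1173 = (167320 - 1023)*(-327497) + 1173 = 166297*(-327497) + 1173 = -54461768609 + 1173 = -54461767436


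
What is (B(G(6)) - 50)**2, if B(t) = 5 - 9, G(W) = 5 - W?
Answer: 2916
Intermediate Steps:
B(t) = -4
(B(G(6)) - 50)**2 = (-4 - 50)**2 = (-54)**2 = 2916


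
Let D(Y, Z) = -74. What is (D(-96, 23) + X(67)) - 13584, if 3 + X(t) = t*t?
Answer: -9172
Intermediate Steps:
X(t) = -3 + t**2 (X(t) = -3 + t*t = -3 + t**2)
(D(-96, 23) + X(67)) - 13584 = (-74 + (-3 + 67**2)) - 13584 = (-74 + (-3 + 4489)) - 13584 = (-74 + 4486) - 13584 = 4412 - 13584 = -9172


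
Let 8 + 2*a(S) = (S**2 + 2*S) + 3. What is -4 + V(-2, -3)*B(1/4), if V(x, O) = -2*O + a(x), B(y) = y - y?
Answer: -4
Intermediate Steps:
a(S) = -5/2 + S + S**2/2 (a(S) = -4 + ((S**2 + 2*S) + 3)/2 = -4 + (3 + S**2 + 2*S)/2 = -4 + (3/2 + S + S**2/2) = -5/2 + S + S**2/2)
B(y) = 0
V(x, O) = -5/2 + x + x**2/2 - 2*O (V(x, O) = -2*O + (-5/2 + x + x**2/2) = -5/2 + x + x**2/2 - 2*O)
-4 + V(-2, -3)*B(1/4) = -4 + (-5/2 - 2 + (1/2)*(-2)**2 - 2*(-3))*0 = -4 + (-5/2 - 2 + (1/2)*4 + 6)*0 = -4 + (-5/2 - 2 + 2 + 6)*0 = -4 + (7/2)*0 = -4 + 0 = -4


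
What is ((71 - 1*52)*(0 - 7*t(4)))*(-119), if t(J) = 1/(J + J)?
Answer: 15827/8 ≈ 1978.4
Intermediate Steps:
t(J) = 1/(2*J)
((71 - 1*52)*(0 - 7*t(4)))*(-119) = ((71 - 1*52)*(0 - 7/(2*4)))*(-119) = ((71 - 52)*(0 - 7/(2*4)))*(-119) = (19*(0 - 7*⅛))*(-119) = (19*(0 - 7/8))*(-119) = (19*(-7/8))*(-119) = -133/8*(-119) = 15827/8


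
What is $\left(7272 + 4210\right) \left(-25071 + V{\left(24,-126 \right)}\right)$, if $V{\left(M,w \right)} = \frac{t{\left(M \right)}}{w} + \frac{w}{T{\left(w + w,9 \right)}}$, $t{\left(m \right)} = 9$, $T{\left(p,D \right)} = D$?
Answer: $- \frac{2016187531}{7} \approx -2.8803 \cdot 10^{8}$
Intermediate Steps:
$V{\left(M,w \right)} = \frac{9}{w} + \frac{w}{9}$
$\left(7272 + 4210\right) \left(-25071 + V{\left(24,-126 \right)}\right) = \left(7272 + 4210\right) \left(-25071 + \left(\frac{9}{-126} + \frac{1}{9} \left(-126\right)\right)\right) = 11482 \left(-25071 + \left(9 \left(- \frac{1}{126}\right) - 14\right)\right) = 11482 \left(-25071 - \frac{197}{14}\right) = 11482 \left(- \frac{351191}{14}\right) = - \frac{2016187531}{7}$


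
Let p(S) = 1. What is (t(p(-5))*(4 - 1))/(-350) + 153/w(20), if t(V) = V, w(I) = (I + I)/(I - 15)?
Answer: 26763/1400 ≈ 19.116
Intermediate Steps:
w(I) = 2*I/(-15 + I) (w(I) = (2*I)/(-15 + I) = 2*I/(-15 + I))
(t(p(-5))*(4 - 1))/(-350) + 153/w(20) = (1*(4 - 1))/(-350) + 153/((2*20/(-15 + 20))) = (1*3)*(-1/350) + 153/((2*20/5)) = 3*(-1/350) + 153/((2*20*(⅕))) = -3/350 + 153/8 = 26763/1400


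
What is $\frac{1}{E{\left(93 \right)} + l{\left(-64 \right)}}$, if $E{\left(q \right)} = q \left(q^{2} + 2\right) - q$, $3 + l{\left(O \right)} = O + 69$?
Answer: $\frac{1}{804452} \approx 1.2431 \cdot 10^{-6}$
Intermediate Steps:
$l{\left(O \right)} = 66 + O$ ($l{\left(O \right)} = -3 + \left(O + 69\right) = -3 + \left(69 + O\right) = 66 + O$)
$E{\left(q \right)} = - q + q \left(2 + q^{2}\right)$ ($E{\left(q \right)} = q \left(2 + q^{2}\right) - q = - q + q \left(2 + q^{2}\right)$)
$\frac{1}{E{\left(93 \right)} + l{\left(-64 \right)}} = \frac{1}{\left(93 + 93^{3}\right) + \left(66 - 64\right)} = \frac{1}{\left(93 + 804357\right) + 2} = \frac{1}{804450 + 2} = \frac{1}{804452}$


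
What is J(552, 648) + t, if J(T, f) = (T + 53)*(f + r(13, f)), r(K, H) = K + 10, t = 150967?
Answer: 556922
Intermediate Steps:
r(K, H) = 10 + K
J(T, f) = (23 + f)*(53 + T) (J(T, f) = (T + 53)*(f + (10 + 13)) = (53 + T)*(f + 23) = (53 + T)*(23 + f) = (23 + f)*(53 + T))
J(552, 648) + t = (1219 + 23*552 + 53*648 + 552*648) + 150967 = (1219 + 12696 + 34344 + 357696) + 150967 = 405955 + 150967 = 556922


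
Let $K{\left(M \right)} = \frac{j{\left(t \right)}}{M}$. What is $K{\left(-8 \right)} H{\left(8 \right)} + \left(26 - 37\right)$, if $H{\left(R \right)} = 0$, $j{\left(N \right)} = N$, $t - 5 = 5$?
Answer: $-11$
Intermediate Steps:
$t = 10$ ($t = 5 + 5 = 10$)
$K{\left(M \right)} = \frac{10}{M}$
$K{\left(-8 \right)} H{\left(8 \right)} + \left(26 - 37\right) = \frac{10}{-8} \cdot 0 + \left(26 - 37\right) = 10 \left(- \frac{1}{8}\right) 0 + \left(26 - 37\right) = \left(- \frac{5}{4}\right) 0 - 11 = 0 - 11 = -11$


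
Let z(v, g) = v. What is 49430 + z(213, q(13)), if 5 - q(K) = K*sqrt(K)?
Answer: 49643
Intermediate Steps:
q(K) = 5 - K**(3/2) (q(K) = 5 - K*sqrt(K) = 5 - K**(3/2))
49430 + z(213, q(13)) = 49430 + 213 = 49643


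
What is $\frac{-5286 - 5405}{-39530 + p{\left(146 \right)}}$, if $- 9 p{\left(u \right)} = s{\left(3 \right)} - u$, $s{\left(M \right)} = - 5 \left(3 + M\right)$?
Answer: $\frac{96219}{355594} \approx 0.27059$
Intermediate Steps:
$s{\left(M \right)} = -15 - 5 M$
$p{\left(u \right)} = \frac{10}{3} + \frac{u}{9}$ ($p{\left(u \right)} = - \frac{\left(-15 - 15\right) - u}{9} = - \frac{-30 - u}{9} = \frac{10}{3} + \frac{u}{9}$)
$\frac{-5286 - 5405}{-39530 + p{\left(146 \right)}} = \frac{-5286 - 5405}{-39530 + \left(\frac{10}{3} + \frac{1}{9} \cdot 146\right)} = - \frac{10691}{-39530 + \left(\frac{10}{3} + \frac{146}{9}\right)} = - \frac{10691}{-39530 + \frac{176}{9}} = - \frac{10691}{- \frac{355594}{9}} = \left(-10691\right) \left(- \frac{9}{355594}\right) = \frac{96219}{355594}$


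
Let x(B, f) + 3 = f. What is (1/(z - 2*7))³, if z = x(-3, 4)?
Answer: -1/2197 ≈ -0.00045517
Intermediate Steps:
x(B, f) = -3 + f
z = 1 (z = -3 + 4 = 1)
(1/(z - 2*7))³ = (1/(1 - 2*7))³ = (1/(1 - 14))³ = (1/(-13))³ = (-1/13)³ = -1/2197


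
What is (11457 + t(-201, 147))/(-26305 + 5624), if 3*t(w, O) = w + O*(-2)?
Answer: -11292/20681 ≈ -0.54601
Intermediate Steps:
t(w, O) = -2*O/3 + w/3 (t(w, O) = (w + O*(-2))/3 = (w - 2*O)/3 = -2*O/3 + w/3)
(11457 + t(-201, 147))/(-26305 + 5624) = (11457 + (-⅔*147 + (⅓)*(-201)))/(-26305 + 5624) = (11457 + (-98 - 67))/(-20681) = (11457 - 165)*(-1/20681) = 11292*(-1/20681) = -11292/20681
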